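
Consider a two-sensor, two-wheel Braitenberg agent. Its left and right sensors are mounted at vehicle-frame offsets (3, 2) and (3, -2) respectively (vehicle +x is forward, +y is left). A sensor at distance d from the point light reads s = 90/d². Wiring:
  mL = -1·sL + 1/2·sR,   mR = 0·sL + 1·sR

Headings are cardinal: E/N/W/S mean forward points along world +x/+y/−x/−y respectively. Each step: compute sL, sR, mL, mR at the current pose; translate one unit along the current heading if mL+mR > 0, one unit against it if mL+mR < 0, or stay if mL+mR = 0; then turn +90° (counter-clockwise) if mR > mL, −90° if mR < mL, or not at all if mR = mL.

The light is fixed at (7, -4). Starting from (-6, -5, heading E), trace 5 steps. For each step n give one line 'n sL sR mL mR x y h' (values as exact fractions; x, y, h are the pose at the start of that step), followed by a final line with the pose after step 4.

0 90/101 90/109 -5265/11009 90/109 -6 -5 E
1 9/20 45/52 -9/520 45/52 -5 -5 N
2 90/229 90/229 -45/229 90/229 -5 -4 W
3 9/13 5/13 -1/2 5/13 -6 -4 S
4 90/109 90/101 -4185/11009 90/101 -6 -3 E
final -5 -3 N

n=0: pose=(-6,-5,E); sL=90/101, sR=90/109; mL=-5265/11009, mR=90/109; mL+mR=3825/11009 → advance +1; mR−mL=14355/11009 → turn +1·90°
n=1: pose=(-5,-5,N); sL=9/20, sR=45/52; mL=-9/520, mR=45/52; mL+mR=441/520 → advance +1; mR−mL=459/520 → turn +1·90°
n=2: pose=(-5,-4,W); sL=90/229, sR=90/229; mL=-45/229, mR=90/229; mL+mR=45/229 → advance +1; mR−mL=135/229 → turn +1·90°
n=3: pose=(-6,-4,S); sL=9/13, sR=5/13; mL=-1/2, mR=5/13; mL+mR=-3/26 → advance -1; mR−mL=23/26 → turn +1·90°
n=4: pose=(-6,-3,E); sL=90/109, sR=90/101; mL=-4185/11009, mR=90/101; mL+mR=5625/11009 → advance +1; mR−mL=13995/11009 → turn +1·90°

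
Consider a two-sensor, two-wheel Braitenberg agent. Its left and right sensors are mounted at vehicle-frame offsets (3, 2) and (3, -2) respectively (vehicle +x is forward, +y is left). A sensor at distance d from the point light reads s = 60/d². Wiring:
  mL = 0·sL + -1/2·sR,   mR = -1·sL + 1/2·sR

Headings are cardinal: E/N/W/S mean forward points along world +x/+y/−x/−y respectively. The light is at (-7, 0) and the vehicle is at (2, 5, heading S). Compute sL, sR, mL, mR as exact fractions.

12/25 60/53 -30/53 114/1325

left sensor world pos  = (4, 2); dL² = 125
right sensor world pos = (0, 2); dR² = 53
sL = 60/125 = 12/25
sR = 60/53 = 60/53
mL = 0·sL + -1/2·sR = -30/53
mR = -1·sL + 1/2·sR = 114/1325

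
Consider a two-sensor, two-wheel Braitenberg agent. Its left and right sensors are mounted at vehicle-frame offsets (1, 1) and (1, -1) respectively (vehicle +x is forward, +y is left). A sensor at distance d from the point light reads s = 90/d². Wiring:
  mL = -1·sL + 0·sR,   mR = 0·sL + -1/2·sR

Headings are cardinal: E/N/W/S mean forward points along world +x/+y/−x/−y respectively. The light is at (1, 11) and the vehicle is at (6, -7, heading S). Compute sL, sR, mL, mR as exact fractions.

left sensor world pos  = (7, -8); dL² = 397
right sensor world pos = (5, -8); dR² = 377
sL = 90/397 = 90/397
sR = 90/377 = 90/377
mL = -1·sL + 0·sR = -90/397
mR = 0·sL + -1/2·sR = -45/377

90/397 90/377 -90/397 -45/377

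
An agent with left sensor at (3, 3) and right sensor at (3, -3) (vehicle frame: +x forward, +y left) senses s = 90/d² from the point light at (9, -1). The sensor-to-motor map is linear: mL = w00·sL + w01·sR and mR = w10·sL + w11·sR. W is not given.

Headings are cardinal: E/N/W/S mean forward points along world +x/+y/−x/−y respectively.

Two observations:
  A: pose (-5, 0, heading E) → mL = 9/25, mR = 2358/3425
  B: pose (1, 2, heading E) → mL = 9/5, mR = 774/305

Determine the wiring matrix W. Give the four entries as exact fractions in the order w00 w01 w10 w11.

0 1/2 1/2 1/2

obs A: pose=(-5,0,E) → sL=90/137, sR=18/25, mL=9/25, mR=2358/3425
obs B: pose=(1,2,E) → sL=90/61, sR=18/5, mL=9/5, mR=774/305
sensor matrix S = [[90/137, 18/25], [90/61, 18/5]]; det S = 54432/41785
solve [mL_A; mL_B] = S·[w00; w01] and [mR_A; mR_B] = S·[w10; w11]:
  w00 = 0, w01 = 1/2, w10 = 1/2, w11 = 1/2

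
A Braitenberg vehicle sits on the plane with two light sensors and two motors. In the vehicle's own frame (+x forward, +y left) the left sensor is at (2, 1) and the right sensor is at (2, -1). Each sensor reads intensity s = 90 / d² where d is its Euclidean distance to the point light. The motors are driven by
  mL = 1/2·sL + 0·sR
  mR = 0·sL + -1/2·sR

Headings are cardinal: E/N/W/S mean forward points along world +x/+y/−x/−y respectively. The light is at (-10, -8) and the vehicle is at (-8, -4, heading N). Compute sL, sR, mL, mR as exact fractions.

left sensor world pos  = (-9, -2); dL² = 37
right sensor world pos = (-7, -2); dR² = 45
sL = 90/37 = 90/37
sR = 90/45 = 2
mL = 1/2·sL + 0·sR = 45/37
mR = 0·sL + -1/2·sR = -1

90/37 2 45/37 -1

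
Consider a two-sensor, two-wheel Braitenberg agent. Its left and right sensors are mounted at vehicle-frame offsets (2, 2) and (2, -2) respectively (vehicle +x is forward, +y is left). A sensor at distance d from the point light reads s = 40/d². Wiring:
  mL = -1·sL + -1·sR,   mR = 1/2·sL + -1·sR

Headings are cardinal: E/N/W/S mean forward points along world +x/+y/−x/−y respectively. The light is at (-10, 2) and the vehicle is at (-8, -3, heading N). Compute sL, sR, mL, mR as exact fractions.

left sensor world pos  = (-10, -1); dL² = 9
right sensor world pos = (-6, -1); dR² = 25
sL = 40/9 = 40/9
sR = 40/25 = 8/5
mL = -1·sL + -1·sR = -272/45
mR = 1/2·sL + -1·sR = 28/45

40/9 8/5 -272/45 28/45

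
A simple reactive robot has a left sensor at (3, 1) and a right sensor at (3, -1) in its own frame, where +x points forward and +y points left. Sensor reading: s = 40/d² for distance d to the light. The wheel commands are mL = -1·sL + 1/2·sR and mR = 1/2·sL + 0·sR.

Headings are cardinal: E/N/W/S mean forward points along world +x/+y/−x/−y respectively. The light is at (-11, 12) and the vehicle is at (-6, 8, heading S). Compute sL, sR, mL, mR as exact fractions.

left sensor world pos  = (-5, 5); dL² = 85
right sensor world pos = (-7, 5); dR² = 65
sL = 40/85 = 8/17
sR = 40/65 = 8/13
mL = -1·sL + 1/2·sR = -36/221
mR = 1/2·sL + 0·sR = 4/17

8/17 8/13 -36/221 4/17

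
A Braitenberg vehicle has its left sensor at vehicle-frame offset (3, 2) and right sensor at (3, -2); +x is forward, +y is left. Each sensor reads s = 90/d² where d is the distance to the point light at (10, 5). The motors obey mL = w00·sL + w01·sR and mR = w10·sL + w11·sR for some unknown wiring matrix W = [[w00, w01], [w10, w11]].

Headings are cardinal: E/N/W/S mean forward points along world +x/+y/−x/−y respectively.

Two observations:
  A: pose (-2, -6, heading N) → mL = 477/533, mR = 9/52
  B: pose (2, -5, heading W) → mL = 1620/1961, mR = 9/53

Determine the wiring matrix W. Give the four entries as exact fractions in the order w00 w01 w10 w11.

obs A: pose=(-2,-6,N) → sL=9/26, sR=45/82, mL=477/533, mR=9/52
obs B: pose=(2,-5,W) → sL=18/53, sR=18/37, mL=1620/1961, mR=9/53
sensor matrix S = [[9/26, 45/82], [18/53, 18/37]]; det S = -18792/1045213
solve [mL_A; mL_B] = S·[w00; w01] and [mR_A; mR_B] = S·[w10; w11]:
  w00 = 1, w01 = 1, w10 = 1/2, w11 = 0

1 1 1/2 0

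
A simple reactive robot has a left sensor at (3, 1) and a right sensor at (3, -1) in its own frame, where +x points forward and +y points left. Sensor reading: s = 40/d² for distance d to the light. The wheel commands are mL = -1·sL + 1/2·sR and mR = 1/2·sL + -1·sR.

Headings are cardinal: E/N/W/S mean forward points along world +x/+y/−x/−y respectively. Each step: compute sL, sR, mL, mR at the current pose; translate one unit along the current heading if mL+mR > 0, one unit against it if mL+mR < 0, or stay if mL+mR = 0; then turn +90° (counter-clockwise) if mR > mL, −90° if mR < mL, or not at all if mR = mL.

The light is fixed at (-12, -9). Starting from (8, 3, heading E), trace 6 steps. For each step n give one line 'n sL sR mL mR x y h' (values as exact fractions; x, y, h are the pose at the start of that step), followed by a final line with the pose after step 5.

n=0: pose=(8,3,E); sL=20/349, sR=4/65; mL=-602/22685, mR=-746/22685; mL+mR=-1348/22685 → advance -1; mR−mL=-144/22685 → turn -1·90°
n=1: pose=(7,3,S); sL=40/481, sR=8/81; mL=-1316/38961, mR=-2228/38961; mL+mR=-3544/38961 → advance -1; mR−mL=-304/12987 → turn -1·90°
n=2: pose=(7,4,W); sL=1/10, sR=10/113; mL=-63/1130, mR=-87/2260; mL+mR=-213/2260 → advance -1; mR−mL=39/2260 → turn +1·90°
n=3: pose=(8,4,S); sL=40/541, sR=40/461; mL=-7620/249401, mR=-12420/249401; mL+mR=-20040/249401 → advance -1; mR−mL=-4800/249401 → turn -1·90°
n=4: pose=(8,5,W); sL=20/229, sR=20/257; mL=-2850/58853, mR=-2010/58853; mL+mR=-4860/58853 → advance -1; mR−mL=840/58853 → turn +1·90°
n=5: pose=(9,5,S); sL=8/121, sR=40/521; mL=-1748/63041, mR=-2756/63041; mL+mR=-4504/63041 → advance -1; mR−mL=-1008/63041 → turn -1·90°

0 20/349 4/65 -602/22685 -746/22685 8 3 E
1 40/481 8/81 -1316/38961 -2228/38961 7 3 S
2 1/10 10/113 -63/1130 -87/2260 7 4 W
3 40/541 40/461 -7620/249401 -12420/249401 8 4 S
4 20/229 20/257 -2850/58853 -2010/58853 8 5 W
5 8/121 40/521 -1748/63041 -2756/63041 9 5 S
final 9 6 W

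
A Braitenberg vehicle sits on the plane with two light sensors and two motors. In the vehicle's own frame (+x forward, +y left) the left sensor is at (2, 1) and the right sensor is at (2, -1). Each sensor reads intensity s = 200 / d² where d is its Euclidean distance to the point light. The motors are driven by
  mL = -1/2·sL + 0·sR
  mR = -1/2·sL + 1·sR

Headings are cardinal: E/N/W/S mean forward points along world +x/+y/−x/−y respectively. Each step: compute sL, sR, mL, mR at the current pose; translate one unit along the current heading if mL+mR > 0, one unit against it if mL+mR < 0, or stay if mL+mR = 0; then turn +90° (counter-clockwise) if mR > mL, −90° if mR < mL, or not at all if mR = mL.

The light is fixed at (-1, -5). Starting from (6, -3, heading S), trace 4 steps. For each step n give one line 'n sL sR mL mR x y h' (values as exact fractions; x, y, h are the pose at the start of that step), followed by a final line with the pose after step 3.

0 25/8 50/9 -25/16 575/144 6 -3 S
1 40/17 200/81 -20/17 1780/1377 6 -4 E
2 100/29 20/9 -50/29 130/261 7 -4 N
3 200/37 200/37 -100/37 100/37 7 -5 W
final 7 -5 S

n=0: pose=(6,-3,S); sL=25/8, sR=50/9; mL=-25/16, mR=575/144; mL+mR=175/72 → advance +1; mR−mL=50/9 → turn +1·90°
n=1: pose=(6,-4,E); sL=40/17, sR=200/81; mL=-20/17, mR=1780/1377; mL+mR=160/1377 → advance +1; mR−mL=200/81 → turn +1·90°
n=2: pose=(7,-4,N); sL=100/29, sR=20/9; mL=-50/29, mR=130/261; mL+mR=-320/261 → advance -1; mR−mL=20/9 → turn +1·90°
n=3: pose=(7,-5,W); sL=200/37, sR=200/37; mL=-100/37, mR=100/37; mL+mR=0 → advance +0; mR−mL=200/37 → turn +1·90°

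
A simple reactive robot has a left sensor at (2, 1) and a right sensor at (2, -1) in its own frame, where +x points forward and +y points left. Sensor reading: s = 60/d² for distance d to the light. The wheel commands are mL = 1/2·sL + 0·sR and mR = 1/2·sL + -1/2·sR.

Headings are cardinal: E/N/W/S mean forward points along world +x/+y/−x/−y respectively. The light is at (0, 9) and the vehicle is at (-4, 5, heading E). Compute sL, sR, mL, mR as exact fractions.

left sensor world pos  = (-2, 6); dL² = 13
right sensor world pos = (-2, 4); dR² = 29
sL = 60/13 = 60/13
sR = 60/29 = 60/29
mL = 1/2·sL + 0·sR = 30/13
mR = 1/2·sL + -1/2·sR = 480/377

60/13 60/29 30/13 480/377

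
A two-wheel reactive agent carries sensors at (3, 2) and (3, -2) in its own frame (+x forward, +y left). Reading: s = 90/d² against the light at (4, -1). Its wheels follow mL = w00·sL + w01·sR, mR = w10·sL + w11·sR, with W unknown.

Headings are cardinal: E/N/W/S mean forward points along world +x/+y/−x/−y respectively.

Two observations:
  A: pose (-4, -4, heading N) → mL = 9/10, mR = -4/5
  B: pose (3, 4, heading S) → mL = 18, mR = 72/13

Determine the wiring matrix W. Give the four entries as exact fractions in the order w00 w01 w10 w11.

obs A: pose=(-4,-4,N) → sL=9/10, sR=5/2, mL=9/10, mR=-4/5
obs B: pose=(3,4,S) → sL=18, sR=90/13, mL=18, mR=72/13
sensor matrix S = [[9/10, 5/2], [18, 90/13]]; det S = -504/13
solve [mL_A; mL_B] = S·[w00; w01] and [mR_A; mR_B] = S·[w10; w11]:
  w00 = 1, w01 = 0, w10 = 1/2, w11 = -1/2

1 0 1/2 -1/2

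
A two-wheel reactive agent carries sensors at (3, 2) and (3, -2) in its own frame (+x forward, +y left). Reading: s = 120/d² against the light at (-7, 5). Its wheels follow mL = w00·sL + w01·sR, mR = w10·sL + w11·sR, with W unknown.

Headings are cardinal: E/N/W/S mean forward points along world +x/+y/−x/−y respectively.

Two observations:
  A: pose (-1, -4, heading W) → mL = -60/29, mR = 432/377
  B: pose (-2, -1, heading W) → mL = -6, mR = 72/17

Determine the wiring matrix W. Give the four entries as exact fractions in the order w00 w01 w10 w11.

obs A: pose=(-1,-4,W) → sL=12/13, sR=60/29, mL=-60/29, mR=432/377
obs B: pose=(-2,-1,W) → sL=30/17, sR=6, mL=-6, mR=72/17
sensor matrix S = [[12/13, 60/29], [30/17, 6]]; det S = 12096/6409
solve [mL_A; mL_B] = S·[w00; w01] and [mR_A; mR_B] = S·[w10; w11]:
  w00 = 0, w01 = -1, w10 = -1, w11 = 1

0 -1 -1 1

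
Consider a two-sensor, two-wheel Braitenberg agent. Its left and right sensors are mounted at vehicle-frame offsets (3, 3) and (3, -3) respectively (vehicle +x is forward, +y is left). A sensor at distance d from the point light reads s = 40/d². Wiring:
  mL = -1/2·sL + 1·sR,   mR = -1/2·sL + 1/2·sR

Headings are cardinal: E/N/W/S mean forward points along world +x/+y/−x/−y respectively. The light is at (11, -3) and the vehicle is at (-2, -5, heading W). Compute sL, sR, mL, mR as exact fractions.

40/281 40/257 6100/72217 480/72217

left sensor world pos  = (-5, -8); dL² = 281
right sensor world pos = (-5, -2); dR² = 257
sL = 40/281 = 40/281
sR = 40/257 = 40/257
mL = -1/2·sL + 1·sR = 6100/72217
mR = -1/2·sL + 1/2·sR = 480/72217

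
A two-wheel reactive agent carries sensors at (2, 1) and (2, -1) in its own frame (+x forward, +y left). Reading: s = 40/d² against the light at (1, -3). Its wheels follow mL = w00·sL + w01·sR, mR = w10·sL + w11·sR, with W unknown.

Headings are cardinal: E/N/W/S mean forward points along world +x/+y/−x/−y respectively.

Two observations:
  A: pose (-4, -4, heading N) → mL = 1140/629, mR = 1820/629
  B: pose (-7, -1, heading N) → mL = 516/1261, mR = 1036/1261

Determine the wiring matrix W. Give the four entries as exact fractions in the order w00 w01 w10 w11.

-1/2 1 1/2 1

obs A: pose=(-4,-4,N) → sL=40/37, sR=40/17, mL=1140/629, mR=1820/629
obs B: pose=(-7,-1,N) → sL=40/97, sR=8/13, mL=516/1261, mR=1036/1261
sensor matrix S = [[40/37, 40/17], [40/97, 8/13]]; det S = -241920/793169
solve [mL_A; mL_B] = S·[w00; w01] and [mR_A; mR_B] = S·[w10; w11]:
  w00 = -1/2, w01 = 1, w10 = 1/2, w11 = 1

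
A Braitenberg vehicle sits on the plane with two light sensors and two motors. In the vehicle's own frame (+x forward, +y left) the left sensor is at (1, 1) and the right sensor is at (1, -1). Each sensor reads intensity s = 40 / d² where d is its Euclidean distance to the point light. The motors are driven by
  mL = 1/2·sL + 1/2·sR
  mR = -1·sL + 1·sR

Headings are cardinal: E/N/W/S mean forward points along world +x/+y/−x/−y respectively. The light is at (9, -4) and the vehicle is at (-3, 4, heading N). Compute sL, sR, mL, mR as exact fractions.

4/25 20/101 452/2525 96/2525

left sensor world pos  = (-4, 5); dL² = 250
right sensor world pos = (-2, 5); dR² = 202
sL = 40/250 = 4/25
sR = 40/202 = 20/101
mL = 1/2·sL + 1/2·sR = 452/2525
mR = -1·sL + 1·sR = 96/2525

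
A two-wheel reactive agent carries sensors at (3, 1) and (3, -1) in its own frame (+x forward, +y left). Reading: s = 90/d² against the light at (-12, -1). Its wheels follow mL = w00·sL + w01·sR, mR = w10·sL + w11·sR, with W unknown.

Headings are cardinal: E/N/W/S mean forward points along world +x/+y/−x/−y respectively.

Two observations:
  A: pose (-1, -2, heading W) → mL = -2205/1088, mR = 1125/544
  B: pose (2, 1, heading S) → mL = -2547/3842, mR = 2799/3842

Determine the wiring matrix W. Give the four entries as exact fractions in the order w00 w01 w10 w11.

-1 -1/2 1/2 1

obs A: pose=(-1,-2,W) → sL=45/34, sR=45/32, mL=-2205/1088, mR=1125/544
obs B: pose=(2,1,S) → sL=45/113, sR=9/17, mL=-2547/3842, mR=2799/3842
sensor matrix S = [[45/34, 45/32], [45/113, 9/17]]; det S = 147015/1045024
solve [mL_A; mL_B] = S·[w00; w01] and [mR_A; mR_B] = S·[w10; w11]:
  w00 = -1, w01 = -1/2, w10 = 1/2, w11 = 1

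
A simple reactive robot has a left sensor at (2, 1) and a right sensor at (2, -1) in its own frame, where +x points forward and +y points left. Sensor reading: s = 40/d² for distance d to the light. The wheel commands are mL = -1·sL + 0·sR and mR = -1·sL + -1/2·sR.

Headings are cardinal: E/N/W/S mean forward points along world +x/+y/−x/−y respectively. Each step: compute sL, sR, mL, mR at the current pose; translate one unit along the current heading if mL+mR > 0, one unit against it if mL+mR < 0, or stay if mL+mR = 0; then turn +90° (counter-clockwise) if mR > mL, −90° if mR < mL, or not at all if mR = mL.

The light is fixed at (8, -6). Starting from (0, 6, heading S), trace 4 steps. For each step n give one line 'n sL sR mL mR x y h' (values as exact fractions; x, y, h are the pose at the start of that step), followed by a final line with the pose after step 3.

0 40/149 40/181 -40/149 -10220/26969 0 6 S
1 10/61 5/37 -10/61 -1045/4514 0 7 W
2 40/289 40/261 -40/289 -16220/75429 1 7 N
3 20/97 20/73 -20/97 -2430/7081 1 6 E
final 0 6 S

n=0: pose=(0,6,S); sL=40/149, sR=40/181; mL=-40/149, mR=-10220/26969; mL+mR=-17460/26969 → advance -1; mR−mL=-20/181 → turn -1·90°
n=1: pose=(0,7,W); sL=10/61, sR=5/37; mL=-10/61, mR=-1045/4514; mL+mR=-1785/4514 → advance -1; mR−mL=-5/74 → turn -1·90°
n=2: pose=(1,7,N); sL=40/289, sR=40/261; mL=-40/289, mR=-16220/75429; mL+mR=-26660/75429 → advance -1; mR−mL=-20/261 → turn -1·90°
n=3: pose=(1,6,E); sL=20/97, sR=20/73; mL=-20/97, mR=-2430/7081; mL+mR=-3890/7081 → advance -1; mR−mL=-10/73 → turn -1·90°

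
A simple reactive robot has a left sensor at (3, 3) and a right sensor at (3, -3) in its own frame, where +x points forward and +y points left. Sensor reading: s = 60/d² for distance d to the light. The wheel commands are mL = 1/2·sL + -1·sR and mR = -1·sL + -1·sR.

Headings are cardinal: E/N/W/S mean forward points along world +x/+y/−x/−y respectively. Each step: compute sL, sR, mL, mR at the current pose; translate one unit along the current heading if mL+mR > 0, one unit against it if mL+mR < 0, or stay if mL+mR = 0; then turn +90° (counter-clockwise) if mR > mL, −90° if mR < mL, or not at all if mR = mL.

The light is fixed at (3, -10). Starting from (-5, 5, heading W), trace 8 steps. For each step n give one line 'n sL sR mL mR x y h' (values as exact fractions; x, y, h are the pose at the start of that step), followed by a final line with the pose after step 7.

n=0: pose=(-5,5,W); sL=12/53, sR=12/89; mL=-102/4717, mR=-1704/4717; mL+mR=-1806/4717 → advance -1; mR−mL=-18/53 → turn -1·90°
n=1: pose=(-4,5,N); sL=15/106, sR=3/17; mL=-381/3604, mR=-573/1802; mL+mR=-1527/3604 → advance -1; mR−mL=-45/212 → turn -1·90°
n=2: pose=(-4,4,E); sL=12/61, sR=60/137; mL=-2838/8357, mR=-5304/8357; mL+mR=-8142/8357 → advance -1; mR−mL=-18/61 → turn -1·90°
n=3: pose=(-5,4,S); sL=30/73, sR=30/121; mL=-375/8833, mR=-5820/8833; mL+mR=-6195/8833 → advance -1; mR−mL=-45/73 → turn -1·90°
n=4: pose=(-5,5,W); sL=12/53, sR=12/89; mL=-102/4717, mR=-1704/4717; mL+mR=-1806/4717 → advance -1; mR−mL=-18/53 → turn -1·90°
n=5: pose=(-4,5,N); sL=15/106, sR=3/17; mL=-381/3604, mR=-573/1802; mL+mR=-1527/3604 → advance -1; mR−mL=-45/212 → turn -1·90°
n=6: pose=(-4,4,E); sL=12/61, sR=60/137; mL=-2838/8357, mR=-5304/8357; mL+mR=-8142/8357 → advance -1; mR−mL=-18/61 → turn -1·90°
n=7: pose=(-5,4,S); sL=30/73, sR=30/121; mL=-375/8833, mR=-5820/8833; mL+mR=-6195/8833 → advance -1; mR−mL=-45/73 → turn -1·90°

0 12/53 12/89 -102/4717 -1704/4717 -5 5 W
1 15/106 3/17 -381/3604 -573/1802 -4 5 N
2 12/61 60/137 -2838/8357 -5304/8357 -4 4 E
3 30/73 30/121 -375/8833 -5820/8833 -5 4 S
4 12/53 12/89 -102/4717 -1704/4717 -5 5 W
5 15/106 3/17 -381/3604 -573/1802 -4 5 N
6 12/61 60/137 -2838/8357 -5304/8357 -4 4 E
7 30/73 30/121 -375/8833 -5820/8833 -5 4 S
final -5 5 W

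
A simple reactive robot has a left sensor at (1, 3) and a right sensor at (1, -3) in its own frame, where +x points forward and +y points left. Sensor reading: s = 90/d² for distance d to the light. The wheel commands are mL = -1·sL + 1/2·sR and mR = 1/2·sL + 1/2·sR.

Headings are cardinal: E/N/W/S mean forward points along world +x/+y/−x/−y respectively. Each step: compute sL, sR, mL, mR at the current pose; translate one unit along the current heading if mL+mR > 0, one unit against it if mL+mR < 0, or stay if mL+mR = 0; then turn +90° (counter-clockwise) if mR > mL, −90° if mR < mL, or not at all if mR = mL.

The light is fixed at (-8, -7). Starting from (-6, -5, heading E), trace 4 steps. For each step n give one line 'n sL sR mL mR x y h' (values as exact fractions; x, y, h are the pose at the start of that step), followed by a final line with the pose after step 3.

n=0: pose=(-6,-5,E); sL=45/17, sR=9; mL=63/34, mR=99/17; mL+mR=261/34 → advance +1; mR−mL=135/34 → turn +1·90°
n=1: pose=(-5,-5,N); sL=10, sR=2; mL=-9, mR=6; mL+mR=-3 → advance -1; mR−mL=15 → turn +1·90°
n=2: pose=(-5,-6,W); sL=45/4, sR=9/2; mL=-9, mR=63/8; mL+mR=-9/8 → advance -1; mR−mL=135/8 → turn +1·90°
n=3: pose=(-4,-6,S); sL=90/49, sR=90; mL=2115/49, mR=2250/49; mL+mR=4365/49 → advance +1; mR−mL=135/49 → turn +1·90°

0 45/17 9 63/34 99/17 -6 -5 E
1 10 2 -9 6 -5 -5 N
2 45/4 9/2 -9 63/8 -5 -6 W
3 90/49 90 2115/49 2250/49 -4 -6 S
final -4 -7 E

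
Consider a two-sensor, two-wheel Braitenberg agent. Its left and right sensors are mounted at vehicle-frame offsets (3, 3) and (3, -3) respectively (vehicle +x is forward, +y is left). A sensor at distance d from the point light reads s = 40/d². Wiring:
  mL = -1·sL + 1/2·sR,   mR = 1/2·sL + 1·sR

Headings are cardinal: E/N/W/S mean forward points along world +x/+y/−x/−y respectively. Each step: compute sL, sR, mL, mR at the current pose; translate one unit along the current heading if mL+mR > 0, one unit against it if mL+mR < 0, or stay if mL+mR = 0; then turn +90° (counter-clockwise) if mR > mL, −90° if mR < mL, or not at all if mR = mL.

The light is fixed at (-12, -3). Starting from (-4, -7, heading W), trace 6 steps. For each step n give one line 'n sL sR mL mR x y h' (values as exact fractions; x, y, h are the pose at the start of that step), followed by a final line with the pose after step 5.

n=0: pose=(-4,-7,W); sL=20/37, sR=20/13; mL=110/481, mR=870/481; mL+mR=980/481 → advance +1; mR−mL=760/481 → turn +1·90°
n=1: pose=(-5,-7,S); sL=40/149, sR=8/13; mL=76/1937, mR=1452/1937; mL+mR=1528/1937 → advance +1; mR−mL=1376/1937 → turn +1·90°
n=2: pose=(-5,-8,E); sL=5/13, sR=10/41; mL=-140/533, mR=465/1066; mL+mR=185/1066 → advance +1; mR−mL=745/1066 → turn +1·90°
n=3: pose=(-4,-8,N); sL=40/29, sR=8/25; mL=-884/725, mR=732/725; mL+mR=-152/725 → advance -1; mR−mL=1616/725 → turn +1·90°
n=4: pose=(-4,-9,W); sL=20/53, sR=20/17; mL=190/901, mR=1230/901; mL+mR=1420/901 → advance +1; mR−mL=1040/901 → turn +1·90°
n=5: pose=(-5,-9,S); sL=40/181, sR=40/97; mL=-260/17557, mR=9180/17557; mL+mR=8920/17557 → advance +1; mR−mL=9440/17557 → turn +1·90°

0 20/37 20/13 110/481 870/481 -4 -7 W
1 40/149 8/13 76/1937 1452/1937 -5 -7 S
2 5/13 10/41 -140/533 465/1066 -5 -8 E
3 40/29 8/25 -884/725 732/725 -4 -8 N
4 20/53 20/17 190/901 1230/901 -4 -9 W
5 40/181 40/97 -260/17557 9180/17557 -5 -9 S
final -5 -10 E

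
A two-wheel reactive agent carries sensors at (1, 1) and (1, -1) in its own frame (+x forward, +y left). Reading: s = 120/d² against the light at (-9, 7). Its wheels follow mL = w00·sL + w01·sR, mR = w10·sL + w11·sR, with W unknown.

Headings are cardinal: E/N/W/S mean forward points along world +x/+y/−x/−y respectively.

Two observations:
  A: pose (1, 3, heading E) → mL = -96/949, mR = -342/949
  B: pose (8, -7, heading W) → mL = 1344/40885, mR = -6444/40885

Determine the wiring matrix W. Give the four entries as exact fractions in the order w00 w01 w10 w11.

obs A: pose=(1,3,E) → sL=12/13, sR=60/73, mL=-96/949, mR=-342/949
obs B: pose=(8,-7,W) → sL=120/481, sR=24/85, mL=1344/40885, mR=-6444/40885
sensor matrix S = [[12/13, 60/73], [120/481, 24/85]]; det S = 165888/2984605
solve [mL_A; mL_B] = S·[w00; w01] and [mR_A; mR_B] = S·[w10; w11]:
  w00 = -1, w01 = 1, w10 = 1/2, w11 = -1

-1 1 1/2 -1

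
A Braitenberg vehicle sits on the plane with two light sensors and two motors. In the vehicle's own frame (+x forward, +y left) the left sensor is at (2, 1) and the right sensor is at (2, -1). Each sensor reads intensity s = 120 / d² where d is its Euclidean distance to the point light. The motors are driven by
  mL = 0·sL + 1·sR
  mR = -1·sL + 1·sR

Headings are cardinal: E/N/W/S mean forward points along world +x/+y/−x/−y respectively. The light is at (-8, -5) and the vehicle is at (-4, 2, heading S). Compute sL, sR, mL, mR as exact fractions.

12/5 60/17 60/17 96/85

left sensor world pos  = (-3, 0); dL² = 50
right sensor world pos = (-5, 0); dR² = 34
sL = 120/50 = 12/5
sR = 120/34 = 60/17
mL = 0·sL + 1·sR = 60/17
mR = -1·sL + 1·sR = 96/85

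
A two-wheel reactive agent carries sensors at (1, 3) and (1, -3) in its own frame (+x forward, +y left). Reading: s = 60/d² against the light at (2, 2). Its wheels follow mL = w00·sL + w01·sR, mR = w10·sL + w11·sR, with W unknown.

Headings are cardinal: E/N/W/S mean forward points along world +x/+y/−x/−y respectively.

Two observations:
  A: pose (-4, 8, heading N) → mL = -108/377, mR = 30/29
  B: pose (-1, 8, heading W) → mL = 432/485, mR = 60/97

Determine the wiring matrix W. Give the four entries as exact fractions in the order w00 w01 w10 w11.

1/2 -1/2 0 1

obs A: pose=(-4,8,N) → sL=6/13, sR=30/29, mL=-108/377, mR=30/29
obs B: pose=(-1,8,W) → sL=12/5, sR=60/97, mL=432/485, mR=60/97
sensor matrix S = [[6/13, 30/29], [12/5, 60/97]]; det S = -80352/36569
solve [mL_A; mL_B] = S·[w00; w01] and [mR_A; mR_B] = S·[w10; w11]:
  w00 = 1/2, w01 = -1/2, w10 = 0, w11 = 1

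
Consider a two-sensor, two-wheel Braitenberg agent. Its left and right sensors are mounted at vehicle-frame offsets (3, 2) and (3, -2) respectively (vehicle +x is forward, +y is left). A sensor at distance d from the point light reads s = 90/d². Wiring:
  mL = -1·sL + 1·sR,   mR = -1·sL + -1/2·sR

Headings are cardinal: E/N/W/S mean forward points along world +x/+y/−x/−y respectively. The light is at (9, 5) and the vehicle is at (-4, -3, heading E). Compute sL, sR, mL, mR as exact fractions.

left sensor world pos  = (-1, -1); dL² = 136
right sensor world pos = (-1, -5); dR² = 200
sL = 90/136 = 45/68
sR = 90/200 = 9/20
mL = -1·sL + 1·sR = -18/85
mR = -1·sL + -1/2·sR = -603/680

45/68 9/20 -18/85 -603/680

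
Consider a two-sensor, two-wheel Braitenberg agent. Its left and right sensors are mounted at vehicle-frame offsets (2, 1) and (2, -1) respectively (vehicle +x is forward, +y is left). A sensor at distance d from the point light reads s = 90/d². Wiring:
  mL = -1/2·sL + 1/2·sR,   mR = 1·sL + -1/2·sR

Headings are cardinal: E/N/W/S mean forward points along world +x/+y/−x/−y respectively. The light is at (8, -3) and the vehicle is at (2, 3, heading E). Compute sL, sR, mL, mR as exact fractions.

18/13 90/41 216/533 153/533

left sensor world pos  = (4, 4); dL² = 65
right sensor world pos = (4, 2); dR² = 41
sL = 90/65 = 18/13
sR = 90/41 = 90/41
mL = -1/2·sL + 1/2·sR = 216/533
mR = 1·sL + -1/2·sR = 153/533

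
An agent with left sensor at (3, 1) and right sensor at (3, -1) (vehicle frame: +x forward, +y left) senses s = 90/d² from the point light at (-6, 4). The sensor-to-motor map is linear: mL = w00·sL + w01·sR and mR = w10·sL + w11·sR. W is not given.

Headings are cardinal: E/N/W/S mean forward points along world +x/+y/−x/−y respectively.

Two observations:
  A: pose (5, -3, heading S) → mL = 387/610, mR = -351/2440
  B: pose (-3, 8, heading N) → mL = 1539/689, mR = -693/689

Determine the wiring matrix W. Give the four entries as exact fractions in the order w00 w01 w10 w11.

1/2 1 -1 1/2

obs A: pose=(5,-3,S) → sL=45/122, sR=9/20, mL=387/610, mR=-351/2440
obs B: pose=(-3,8,N) → sL=90/53, sR=18/13, mL=1539/689, mR=-693/689
sensor matrix S = [[45/122, 9/20], [90/53, 18/13]]; det S = -21303/84058
solve [mL_A; mL_B] = S·[w00; w01] and [mR_A; mR_B] = S·[w10; w11]:
  w00 = 1/2, w01 = 1, w10 = -1, w11 = 1/2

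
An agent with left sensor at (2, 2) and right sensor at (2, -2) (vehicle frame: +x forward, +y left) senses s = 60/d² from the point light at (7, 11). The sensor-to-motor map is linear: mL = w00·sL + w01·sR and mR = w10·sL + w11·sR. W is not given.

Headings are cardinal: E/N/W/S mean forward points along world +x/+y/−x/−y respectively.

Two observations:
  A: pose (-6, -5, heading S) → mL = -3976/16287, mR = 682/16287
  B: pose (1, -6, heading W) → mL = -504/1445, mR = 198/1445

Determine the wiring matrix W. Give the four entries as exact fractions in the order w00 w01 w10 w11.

obs A: pose=(-6,-5,S) → sL=12/89, sR=20/183, mL=-3976/16287, mR=682/16287
obs B: pose=(1,-6,W) → sL=12/85, sR=60/289, mL=-504/1445, mR=198/1445
sensor matrix S = [[12/89, 20/183], [12/85, 60/289]]; det S = 19712/1568981
solve [mL_A; mL_B] = S·[w00; w01] and [mR_A; mR_B] = S·[w10; w11]:
  w00 = -1, w01 = -1, w10 = -1/2, w11 = 1

-1 -1 -1/2 1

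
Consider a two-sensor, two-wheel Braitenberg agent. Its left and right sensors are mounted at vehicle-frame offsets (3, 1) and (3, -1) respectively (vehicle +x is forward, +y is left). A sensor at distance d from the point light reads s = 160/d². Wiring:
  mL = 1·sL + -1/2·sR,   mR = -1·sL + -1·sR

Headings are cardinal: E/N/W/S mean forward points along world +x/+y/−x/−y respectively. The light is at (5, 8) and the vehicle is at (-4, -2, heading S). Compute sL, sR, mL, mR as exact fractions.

left sensor world pos  = (-3, -5); dL² = 233
right sensor world pos = (-5, -5); dR² = 269
sL = 160/233 = 160/233
sR = 160/269 = 160/269
mL = 1·sL + -1/2·sR = 24400/62677
mR = -1·sL + -1·sR = -80320/62677

160/233 160/269 24400/62677 -80320/62677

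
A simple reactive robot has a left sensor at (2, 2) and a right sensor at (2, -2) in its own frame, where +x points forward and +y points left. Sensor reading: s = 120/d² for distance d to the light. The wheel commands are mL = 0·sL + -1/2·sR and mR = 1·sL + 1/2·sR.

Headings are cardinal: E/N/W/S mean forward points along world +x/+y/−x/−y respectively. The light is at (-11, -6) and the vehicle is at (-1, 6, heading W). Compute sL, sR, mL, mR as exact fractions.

30/41 6/13 -3/13 513/533

left sensor world pos  = (-3, 4); dL² = 164
right sensor world pos = (-3, 8); dR² = 260
sL = 120/164 = 30/41
sR = 120/260 = 6/13
mL = 0·sL + -1/2·sR = -3/13
mR = 1·sL + 1/2·sR = 513/533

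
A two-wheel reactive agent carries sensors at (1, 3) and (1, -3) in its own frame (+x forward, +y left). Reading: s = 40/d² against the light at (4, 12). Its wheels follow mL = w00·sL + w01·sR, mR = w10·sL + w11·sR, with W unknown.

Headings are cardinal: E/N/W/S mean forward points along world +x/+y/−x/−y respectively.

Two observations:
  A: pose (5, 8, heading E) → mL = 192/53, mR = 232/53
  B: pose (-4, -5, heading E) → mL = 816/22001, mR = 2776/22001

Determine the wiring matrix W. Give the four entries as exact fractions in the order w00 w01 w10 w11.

obs A: pose=(5,8,E) → sL=8, sR=40/53, mL=192/53, mR=232/53
obs B: pose=(-4,-5,E) → sL=8/49, sR=40/449, mL=816/22001, mR=2776/22001
sensor matrix S = [[8, 40/53], [8/49, 40/449]]; det S = 687360/1166053
solve [mL_A; mL_B] = S·[w00; w01] and [mR_A; mR_B] = S·[w10; w11]:
  w00 = 1/2, w01 = -1/2, w10 = 1/2, w11 = 1/2

1/2 -1/2 1/2 1/2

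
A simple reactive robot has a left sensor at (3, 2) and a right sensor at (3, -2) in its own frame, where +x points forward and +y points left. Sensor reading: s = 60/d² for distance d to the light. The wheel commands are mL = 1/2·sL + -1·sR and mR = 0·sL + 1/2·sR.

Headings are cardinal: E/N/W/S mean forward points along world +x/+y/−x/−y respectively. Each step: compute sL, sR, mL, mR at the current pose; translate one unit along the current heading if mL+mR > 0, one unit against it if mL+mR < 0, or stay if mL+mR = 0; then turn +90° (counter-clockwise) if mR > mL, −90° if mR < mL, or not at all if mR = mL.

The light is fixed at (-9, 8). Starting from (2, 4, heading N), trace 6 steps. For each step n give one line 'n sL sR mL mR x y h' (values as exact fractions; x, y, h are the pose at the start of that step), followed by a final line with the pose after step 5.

n=0: pose=(2,4,N); sL=30/41, sR=6/17; mL=9/697, mR=3/17; mL+mR=132/697 → advance +1; mR−mL=114/697 → turn +1·90°
n=1: pose=(2,5,W); sL=60/89, sR=12/13; mL=-678/1157, mR=6/13; mL+mR=-144/1157 → advance -1; mR−mL=1212/1157 → turn +1·90°
n=2: pose=(3,5,S); sL=15/58, sR=15/34; mL=-615/1972, mR=15/68; mL+mR=-45/493 → advance -1; mR−mL=525/986 → turn +1·90°
n=3: pose=(3,6,E); sL=4/15, sR=60/241; mL=-418/3615, mR=30/241; mL+mR=32/3615 → advance +1; mR−mL=868/3615 → turn +1·90°
n=4: pose=(4,6,N); sL=30/61, sR=30/113; mL=-135/6893, mR=15/113; mL+mR=780/6893 → advance +1; mR−mL=1050/6893 → turn +1·90°
n=5: pose=(4,7,W); sL=60/109, sR=60/101; mL=-3510/11009, mR=30/101; mL+mR=-240/11009 → advance -1; mR−mL=6780/11009 → turn +1·90°

0 30/41 6/17 9/697 3/17 2 4 N
1 60/89 12/13 -678/1157 6/13 2 5 W
2 15/58 15/34 -615/1972 15/68 3 5 S
3 4/15 60/241 -418/3615 30/241 3 6 E
4 30/61 30/113 -135/6893 15/113 4 6 N
5 60/109 60/101 -3510/11009 30/101 4 7 W
final 5 7 S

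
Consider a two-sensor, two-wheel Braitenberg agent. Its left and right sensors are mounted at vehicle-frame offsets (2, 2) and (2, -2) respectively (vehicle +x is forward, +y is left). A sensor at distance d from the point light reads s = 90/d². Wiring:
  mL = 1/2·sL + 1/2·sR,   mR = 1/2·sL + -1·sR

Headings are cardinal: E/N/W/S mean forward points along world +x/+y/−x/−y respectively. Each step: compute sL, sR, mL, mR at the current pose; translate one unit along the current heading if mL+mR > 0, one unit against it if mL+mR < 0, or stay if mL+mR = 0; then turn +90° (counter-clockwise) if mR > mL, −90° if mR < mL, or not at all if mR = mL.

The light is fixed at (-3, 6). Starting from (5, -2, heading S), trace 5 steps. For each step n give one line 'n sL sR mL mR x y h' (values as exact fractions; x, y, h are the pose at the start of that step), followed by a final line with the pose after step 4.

n=0: pose=(5,-2,S); sL=9/20, sR=45/68; mL=189/340, mR=-297/680; mL+mR=81/680 → advance +1; mR−mL=-135/136 → turn -1·90°
n=1: pose=(5,-3,W); sL=90/157, sR=18/17; mL=2178/2669, mR=-2061/2669; mL+mR=117/2669 → advance +1; mR−mL=-27/17 → turn -1·90°
n=2: pose=(4,-3,N); sL=45/37, sR=9/13; mL=459/481, mR=-81/962; mL+mR=837/962 → advance +1; mR−mL=-27/26 → turn -1·90°
n=3: pose=(4,-2,E); sL=10/13, sR=90/181; mL=1490/2353, mR=-265/2353; mL+mR=1225/2353 → advance +1; mR−mL=-135/181 → turn -1·90°
n=4: pose=(5,-2,S); sL=9/20, sR=45/68; mL=189/340, mR=-297/680; mL+mR=81/680 → advance +1; mR−mL=-135/136 → turn -1·90°

0 9/20 45/68 189/340 -297/680 5 -2 S
1 90/157 18/17 2178/2669 -2061/2669 5 -3 W
2 45/37 9/13 459/481 -81/962 4 -3 N
3 10/13 90/181 1490/2353 -265/2353 4 -2 E
4 9/20 45/68 189/340 -297/680 5 -2 S
final 5 -3 W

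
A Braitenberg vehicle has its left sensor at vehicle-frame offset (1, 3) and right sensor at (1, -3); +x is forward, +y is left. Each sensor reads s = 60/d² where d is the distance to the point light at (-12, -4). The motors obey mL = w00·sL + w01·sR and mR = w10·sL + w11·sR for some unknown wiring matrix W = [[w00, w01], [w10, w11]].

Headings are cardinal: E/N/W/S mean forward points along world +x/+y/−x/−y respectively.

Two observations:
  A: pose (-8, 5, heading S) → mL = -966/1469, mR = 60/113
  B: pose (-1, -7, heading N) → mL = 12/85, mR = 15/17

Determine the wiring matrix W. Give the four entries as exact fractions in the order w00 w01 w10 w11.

1/2 -1 1 0

obs A: pose=(-8,5,S) → sL=60/113, sR=12/13, mL=-966/1469, mR=60/113
obs B: pose=(-1,-7,N) → sL=15/17, sR=3/10, mL=12/85, mR=15/17
sensor matrix S = [[60/113, 12/13], [15/17, 3/10]]; det S = -16362/24973
solve [mL_A; mL_B] = S·[w00; w01] and [mR_A; mR_B] = S·[w10; w11]:
  w00 = 1/2, w01 = -1, w10 = 1, w11 = 0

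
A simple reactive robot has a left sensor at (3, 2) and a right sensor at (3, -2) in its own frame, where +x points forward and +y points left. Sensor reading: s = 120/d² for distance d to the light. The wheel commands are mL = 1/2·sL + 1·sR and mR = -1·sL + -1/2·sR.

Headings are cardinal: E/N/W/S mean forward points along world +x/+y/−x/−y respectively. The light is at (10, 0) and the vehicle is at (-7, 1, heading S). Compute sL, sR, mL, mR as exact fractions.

left sensor world pos  = (-5, -2); dL² = 229
right sensor world pos = (-9, -2); dR² = 365
sL = 120/229 = 120/229
sR = 120/365 = 24/73
mL = 1/2·sL + 1·sR = 9876/16717
mR = -1·sL + -1/2·sR = -11508/16717

120/229 24/73 9876/16717 -11508/16717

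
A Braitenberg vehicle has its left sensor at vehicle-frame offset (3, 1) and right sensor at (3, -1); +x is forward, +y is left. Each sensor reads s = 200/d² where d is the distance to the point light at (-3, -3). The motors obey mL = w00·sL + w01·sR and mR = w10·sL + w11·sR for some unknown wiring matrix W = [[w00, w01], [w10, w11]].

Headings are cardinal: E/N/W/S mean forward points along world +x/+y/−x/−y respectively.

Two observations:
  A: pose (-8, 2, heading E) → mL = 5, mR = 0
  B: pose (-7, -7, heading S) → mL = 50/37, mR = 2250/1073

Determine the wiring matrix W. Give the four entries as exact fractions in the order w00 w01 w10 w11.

0 1/2 1 -1/2

obs A: pose=(-8,2,E) → sL=5, sR=10, mL=5, mR=0
obs B: pose=(-7,-7,S) → sL=100/29, sR=100/37, mL=50/37, mR=2250/1073
sensor matrix S = [[5, 10], [100/29, 100/37]]; det S = -22500/1073
solve [mL_A; mL_B] = S·[w00; w01] and [mR_A; mR_B] = S·[w10; w11]:
  w00 = 0, w01 = 1/2, w10 = 1, w11 = -1/2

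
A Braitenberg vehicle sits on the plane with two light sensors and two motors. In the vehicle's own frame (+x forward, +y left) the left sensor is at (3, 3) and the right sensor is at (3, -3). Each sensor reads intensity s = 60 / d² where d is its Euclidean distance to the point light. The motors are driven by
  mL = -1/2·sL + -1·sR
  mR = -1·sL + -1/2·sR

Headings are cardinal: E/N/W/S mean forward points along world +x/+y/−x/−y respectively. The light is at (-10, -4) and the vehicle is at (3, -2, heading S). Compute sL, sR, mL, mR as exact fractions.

60/257 60/101 -18450/25957 -13770/25957

left sensor world pos  = (6, -5); dL² = 257
right sensor world pos = (0, -5); dR² = 101
sL = 60/257 = 60/257
sR = 60/101 = 60/101
mL = -1/2·sL + -1·sR = -18450/25957
mR = -1·sL + -1/2·sR = -13770/25957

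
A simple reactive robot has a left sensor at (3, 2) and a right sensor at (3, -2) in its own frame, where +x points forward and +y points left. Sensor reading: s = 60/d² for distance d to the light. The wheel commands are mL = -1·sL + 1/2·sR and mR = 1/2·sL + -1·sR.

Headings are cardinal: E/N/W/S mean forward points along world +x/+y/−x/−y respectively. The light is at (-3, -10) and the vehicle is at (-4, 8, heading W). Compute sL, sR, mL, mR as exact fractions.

left sensor world pos  = (-7, 6); dL² = 272
right sensor world pos = (-7, 10); dR² = 416
sL = 60/272 = 15/68
sR = 60/416 = 15/104
mL = -1·sL + 1/2·sR = -525/3536
mR = 1/2·sL + -1·sR = -15/442

15/68 15/104 -525/3536 -15/442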